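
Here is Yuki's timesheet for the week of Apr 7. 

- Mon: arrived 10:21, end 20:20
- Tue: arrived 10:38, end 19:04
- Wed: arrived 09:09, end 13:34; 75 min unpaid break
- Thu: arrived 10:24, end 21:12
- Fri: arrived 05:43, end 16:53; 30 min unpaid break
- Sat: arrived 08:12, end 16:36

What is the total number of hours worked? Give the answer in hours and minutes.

Mon: 10:21–20:20 = 9 h 59 min
Tue: 10:38–19:04 = 8 h 26 min
Wed: 09:09–13:34 = 4 h 25 min; less 75 min break → 3 h 10 min
Thu: 10:24–21:12 = 10 h 48 min
Fri: 05:43–16:53 = 11 h 10 min; less 30 min break → 10 h 40 min
Sat: 08:12–16:36 = 8 h 24 min
Total: 9 h 59 min + 8 h 26 min + 3 h 10 min + 10 h 48 min + 10 h 40 min + 8 h 24 min = 51 h 27 min.

51 h 27 min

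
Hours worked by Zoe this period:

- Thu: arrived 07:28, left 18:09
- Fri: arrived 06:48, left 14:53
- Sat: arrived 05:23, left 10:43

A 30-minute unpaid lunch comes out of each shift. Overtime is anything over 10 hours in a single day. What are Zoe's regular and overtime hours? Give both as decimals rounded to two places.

Regular 22.42 hours, overtime 0.18 hours

Thu: 07:28–18:09 = 10 h 41 min; less 30 min break → 10 h 11 min
Fri: 06:48–14:53 = 8 h 5 min; less 30 min break → 7 h 35 min
Sat: 05:23–10:43 = 5 h 20 min; less 30 min break → 4 h 50 min
Thu reg 10 h 0 min / OT 0 h 11 min; Fri reg 7 h 35 min / OT 0 h 0 min; Sat reg 4 h 50 min / OT 0 h 0 min.
Totals: regular 22 h 25 min, overtime 0 h 11 min.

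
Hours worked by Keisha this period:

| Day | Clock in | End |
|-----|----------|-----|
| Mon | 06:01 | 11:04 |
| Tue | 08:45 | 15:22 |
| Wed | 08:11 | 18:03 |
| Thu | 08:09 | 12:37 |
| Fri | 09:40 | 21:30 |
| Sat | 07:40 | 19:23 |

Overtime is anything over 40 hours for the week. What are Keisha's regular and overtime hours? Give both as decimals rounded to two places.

Regular 40.00 hours, overtime 9.55 hours

Mon: 06:01–11:04 = 5 h 3 min
Tue: 08:45–15:22 = 6 h 37 min
Wed: 08:11–18:03 = 9 h 52 min
Thu: 08:09–12:37 = 4 h 28 min
Fri: 09:40–21:30 = 11 h 50 min
Sat: 07:40–19:23 = 11 h 43 min
Total worked: 49 h 33 min = 49.55 h.
Threshold 40 h → overtime 9 h 33 min, regular 40 h 0 min.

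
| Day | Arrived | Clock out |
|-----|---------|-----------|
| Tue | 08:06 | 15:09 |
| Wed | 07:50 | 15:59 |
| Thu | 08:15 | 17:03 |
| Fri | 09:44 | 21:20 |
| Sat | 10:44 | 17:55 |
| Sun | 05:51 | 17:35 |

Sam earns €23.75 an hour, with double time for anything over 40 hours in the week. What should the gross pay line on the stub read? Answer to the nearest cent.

€1639.54

Tue: 08:06–15:09 = 7 h 3 min
Wed: 07:50–15:59 = 8 h 9 min
Thu: 08:15–17:03 = 8 h 48 min
Fri: 09:44–21:20 = 11 h 36 min
Sat: 10:44–17:55 = 7 h 11 min
Sun: 05:51–17:35 = 11 h 44 min
Total worked: 54 h 31 min = 3271 min.
Regular 40 h 0 min = 2400 min at €23.75/h; overtime 14 h 31 min = 871 min at €47.50/h.
Pay = (2400 × €23.75 + 871 × €47.50) ÷ 60 = €1639.54.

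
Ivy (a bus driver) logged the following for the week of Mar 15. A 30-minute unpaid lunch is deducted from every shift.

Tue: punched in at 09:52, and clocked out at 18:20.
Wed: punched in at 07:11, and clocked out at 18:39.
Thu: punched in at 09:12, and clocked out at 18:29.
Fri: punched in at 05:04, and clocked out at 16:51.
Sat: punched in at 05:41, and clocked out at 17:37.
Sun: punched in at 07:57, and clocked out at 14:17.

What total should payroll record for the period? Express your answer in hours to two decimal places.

56.27 hours

Tue: 09:52–18:20 = 8 h 28 min; less 30 min break → 7 h 58 min
Wed: 07:11–18:39 = 11 h 28 min; less 30 min break → 10 h 58 min
Thu: 09:12–18:29 = 9 h 17 min; less 30 min break → 8 h 47 min
Fri: 05:04–16:51 = 11 h 47 min; less 30 min break → 11 h 17 min
Sat: 05:41–17:37 = 11 h 56 min; less 30 min break → 11 h 26 min
Sun: 07:57–14:17 = 6 h 20 min; less 30 min break → 5 h 50 min
Total: 7 h 58 min + 10 h 58 min + 8 h 47 min + 11 h 17 min + 11 h 26 min + 5 h 50 min = 56 h 16 min.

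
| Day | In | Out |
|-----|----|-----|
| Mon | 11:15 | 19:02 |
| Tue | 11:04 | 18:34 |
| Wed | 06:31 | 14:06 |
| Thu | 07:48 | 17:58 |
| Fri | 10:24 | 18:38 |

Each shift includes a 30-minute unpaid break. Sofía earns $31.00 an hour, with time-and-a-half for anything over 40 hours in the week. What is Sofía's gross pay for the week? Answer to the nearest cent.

Mon: 11:15–19:02 = 7 h 47 min; less 30 min break → 7 h 17 min
Tue: 11:04–18:34 = 7 h 30 min; less 30 min break → 7 h 0 min
Wed: 06:31–14:06 = 7 h 35 min; less 30 min break → 7 h 5 min
Thu: 07:48–17:58 = 10 h 10 min; less 30 min break → 9 h 40 min
Fri: 10:24–18:38 = 8 h 14 min; less 30 min break → 7 h 44 min
Total worked: 38 h 46 min = 2326 min.
Regular 38 h 46 min = 2326 min at $31.00/h; overtime 0 h 0 min = 0 min at $46.50/h.
Pay = (2326 × $31.00 + 0 × $46.50) ÷ 60 = $1201.77.

$1201.77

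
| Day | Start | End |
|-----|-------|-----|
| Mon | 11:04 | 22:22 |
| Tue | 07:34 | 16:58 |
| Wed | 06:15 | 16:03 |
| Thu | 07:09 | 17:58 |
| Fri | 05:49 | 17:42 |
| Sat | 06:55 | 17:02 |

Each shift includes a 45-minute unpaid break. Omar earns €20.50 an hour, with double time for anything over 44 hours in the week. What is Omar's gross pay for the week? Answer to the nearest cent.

€1509.48

Mon: 11:04–22:22 = 11 h 18 min; less 45 min break → 10 h 33 min
Tue: 07:34–16:58 = 9 h 24 min; less 45 min break → 8 h 39 min
Wed: 06:15–16:03 = 9 h 48 min; less 45 min break → 9 h 3 min
Thu: 07:09–17:58 = 10 h 49 min; less 45 min break → 10 h 4 min
Fri: 05:49–17:42 = 11 h 53 min; less 45 min break → 11 h 8 min
Sat: 06:55–17:02 = 10 h 7 min; less 45 min break → 9 h 22 min
Total worked: 58 h 49 min = 3529 min.
Regular 44 h 0 min = 2640 min at €20.50/h; overtime 14 h 49 min = 889 min at €41.00/h.
Pay = (2640 × €20.50 + 889 × €41.00) ÷ 60 = €1509.48.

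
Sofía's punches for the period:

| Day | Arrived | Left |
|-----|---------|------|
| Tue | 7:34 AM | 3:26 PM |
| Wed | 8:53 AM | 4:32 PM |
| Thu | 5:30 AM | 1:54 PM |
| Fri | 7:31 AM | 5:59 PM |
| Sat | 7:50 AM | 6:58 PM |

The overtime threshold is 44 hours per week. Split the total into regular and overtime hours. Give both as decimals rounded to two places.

Tue: 7:34 AM–3:26 PM = 7 h 52 min
Wed: 8:53 AM–4:32 PM = 7 h 39 min
Thu: 5:30 AM–1:54 PM = 8 h 24 min
Fri: 7:31 AM–5:59 PM = 10 h 28 min
Sat: 7:50 AM–6:58 PM = 11 h 8 min
Total worked: 45 h 31 min = 45.52 h.
Threshold 44 h → overtime 1 h 31 min, regular 44 h 0 min.

Regular 44.00 hours, overtime 1.52 hours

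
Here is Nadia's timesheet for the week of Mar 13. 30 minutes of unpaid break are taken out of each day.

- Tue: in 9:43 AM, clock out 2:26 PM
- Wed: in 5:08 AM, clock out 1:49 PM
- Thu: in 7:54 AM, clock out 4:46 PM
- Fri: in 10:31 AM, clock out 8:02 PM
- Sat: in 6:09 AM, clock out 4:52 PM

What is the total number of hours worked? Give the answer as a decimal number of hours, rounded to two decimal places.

40.00 hours

Tue: 9:43 AM–2:26 PM = 4 h 43 min; less 30 min break → 4 h 13 min
Wed: 5:08 AM–1:49 PM = 8 h 41 min; less 30 min break → 8 h 11 min
Thu: 7:54 AM–4:46 PM = 8 h 52 min; less 30 min break → 8 h 22 min
Fri: 10:31 AM–8:02 PM = 9 h 31 min; less 30 min break → 9 h 1 min
Sat: 6:09 AM–4:52 PM = 10 h 43 min; less 30 min break → 10 h 13 min
Total: 4 h 13 min + 8 h 11 min + 8 h 22 min + 9 h 1 min + 10 h 13 min = 40 h 0 min.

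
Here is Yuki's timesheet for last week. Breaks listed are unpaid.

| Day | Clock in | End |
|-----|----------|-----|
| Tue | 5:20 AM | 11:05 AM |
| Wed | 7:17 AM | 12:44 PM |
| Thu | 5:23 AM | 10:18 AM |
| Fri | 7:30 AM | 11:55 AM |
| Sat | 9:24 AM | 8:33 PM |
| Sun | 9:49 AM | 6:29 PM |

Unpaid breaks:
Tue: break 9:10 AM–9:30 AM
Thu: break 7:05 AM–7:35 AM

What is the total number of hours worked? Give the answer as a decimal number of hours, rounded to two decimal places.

39.52 hours

Tue: 5:20 AM–11:05 AM = 5 h 45 min; less 20 min break → 5 h 25 min
Wed: 7:17 AM–12:44 PM = 5 h 27 min
Thu: 5:23 AM–10:18 AM = 4 h 55 min; less 30 min break → 4 h 25 min
Fri: 7:30 AM–11:55 AM = 4 h 25 min
Sat: 9:24 AM–8:33 PM = 11 h 9 min
Sun: 9:49 AM–6:29 PM = 8 h 40 min
Total: 5 h 25 min + 5 h 27 min + 4 h 25 min + 4 h 25 min + 11 h 9 min + 8 h 40 min = 39 h 31 min.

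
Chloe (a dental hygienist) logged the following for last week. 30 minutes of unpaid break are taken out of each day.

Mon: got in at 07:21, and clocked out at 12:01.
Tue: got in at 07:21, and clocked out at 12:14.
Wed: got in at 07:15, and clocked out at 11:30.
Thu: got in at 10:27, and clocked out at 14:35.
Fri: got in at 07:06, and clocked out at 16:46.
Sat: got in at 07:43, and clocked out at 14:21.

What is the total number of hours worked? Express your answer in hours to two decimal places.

Mon: 07:21–12:01 = 4 h 40 min; less 30 min break → 4 h 10 min
Tue: 07:21–12:14 = 4 h 53 min; less 30 min break → 4 h 23 min
Wed: 07:15–11:30 = 4 h 15 min; less 30 min break → 3 h 45 min
Thu: 10:27–14:35 = 4 h 8 min; less 30 min break → 3 h 38 min
Fri: 07:06–16:46 = 9 h 40 min; less 30 min break → 9 h 10 min
Sat: 07:43–14:21 = 6 h 38 min; less 30 min break → 6 h 8 min
Total: 4 h 10 min + 4 h 23 min + 3 h 45 min + 3 h 38 min + 9 h 10 min + 6 h 8 min = 31 h 14 min.

31.23 hours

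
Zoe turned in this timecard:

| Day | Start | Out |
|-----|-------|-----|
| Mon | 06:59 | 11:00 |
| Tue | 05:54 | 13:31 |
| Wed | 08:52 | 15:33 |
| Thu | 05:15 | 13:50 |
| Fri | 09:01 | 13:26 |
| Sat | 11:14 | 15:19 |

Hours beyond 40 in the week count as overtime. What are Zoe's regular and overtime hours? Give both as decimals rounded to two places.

Regular 35.40 hours, overtime 0.00 hours

Mon: 06:59–11:00 = 4 h 1 min
Tue: 05:54–13:31 = 7 h 37 min
Wed: 08:52–15:33 = 6 h 41 min
Thu: 05:15–13:50 = 8 h 35 min
Fri: 09:01–13:26 = 4 h 25 min
Sat: 11:14–15:19 = 4 h 5 min
Total worked: 35 h 24 min = 35.40 h.
Threshold 40 h → overtime 0 h 0 min, regular 35 h 24 min.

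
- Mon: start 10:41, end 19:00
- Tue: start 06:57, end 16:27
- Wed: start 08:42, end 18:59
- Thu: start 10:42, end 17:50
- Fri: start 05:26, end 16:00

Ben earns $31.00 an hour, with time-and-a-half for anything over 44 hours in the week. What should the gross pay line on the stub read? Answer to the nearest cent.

Mon: 10:41–19:00 = 8 h 19 min
Tue: 06:57–16:27 = 9 h 30 min
Wed: 08:42–18:59 = 10 h 17 min
Thu: 10:42–17:50 = 7 h 8 min
Fri: 05:26–16:00 = 10 h 34 min
Total worked: 45 h 48 min = 2748 min.
Regular 44 h 0 min = 2640 min at $31.00/h; overtime 1 h 48 min = 108 min at $46.50/h.
Pay = (2640 × $31.00 + 108 × $46.50) ÷ 60 = $1447.70.

$1447.70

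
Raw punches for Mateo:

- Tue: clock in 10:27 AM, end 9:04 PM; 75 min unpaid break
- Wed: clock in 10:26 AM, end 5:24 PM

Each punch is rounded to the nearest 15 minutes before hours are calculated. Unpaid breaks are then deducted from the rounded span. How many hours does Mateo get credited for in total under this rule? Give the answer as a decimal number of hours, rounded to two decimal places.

16.25 hours

Tue: in 10:27 AM→10:30 AM, out 9:04 PM→9:00 PM; 10 h 30 min − 75 min = 9 h 15 min
Wed: in 10:26 AM→10:30 AM, out 5:24 PM→5:30 PM; 7 h 0 min
Total credited: 16 h 15 min.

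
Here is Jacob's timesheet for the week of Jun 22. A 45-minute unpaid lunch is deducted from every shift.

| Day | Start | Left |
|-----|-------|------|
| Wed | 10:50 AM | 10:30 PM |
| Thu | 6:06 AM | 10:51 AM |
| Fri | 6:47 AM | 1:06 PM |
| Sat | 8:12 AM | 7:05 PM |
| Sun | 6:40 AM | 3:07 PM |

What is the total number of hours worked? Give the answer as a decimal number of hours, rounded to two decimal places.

38.32 hours

Wed: 10:50 AM–10:30 PM = 11 h 40 min; less 45 min break → 10 h 55 min
Thu: 6:06 AM–10:51 AM = 4 h 45 min; less 45 min break → 4 h 0 min
Fri: 6:47 AM–1:06 PM = 6 h 19 min; less 45 min break → 5 h 34 min
Sat: 8:12 AM–7:05 PM = 10 h 53 min; less 45 min break → 10 h 8 min
Sun: 6:40 AM–3:07 PM = 8 h 27 min; less 45 min break → 7 h 42 min
Total: 10 h 55 min + 4 h 0 min + 5 h 34 min + 10 h 8 min + 7 h 42 min = 38 h 19 min.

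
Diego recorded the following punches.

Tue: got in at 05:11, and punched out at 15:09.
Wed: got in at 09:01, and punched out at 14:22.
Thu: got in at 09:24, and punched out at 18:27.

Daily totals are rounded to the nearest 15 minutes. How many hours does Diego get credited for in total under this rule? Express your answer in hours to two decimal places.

24.25 hours

Tue: 05:11–15:09 = 9 h 58 min → rounds to 10 h 0 min
Wed: 09:01–14:22 = 5 h 21 min → rounds to 5 h 15 min
Thu: 09:24–18:27 = 9 h 3 min → rounds to 9 h 0 min
Total credited: 24 h 15 min.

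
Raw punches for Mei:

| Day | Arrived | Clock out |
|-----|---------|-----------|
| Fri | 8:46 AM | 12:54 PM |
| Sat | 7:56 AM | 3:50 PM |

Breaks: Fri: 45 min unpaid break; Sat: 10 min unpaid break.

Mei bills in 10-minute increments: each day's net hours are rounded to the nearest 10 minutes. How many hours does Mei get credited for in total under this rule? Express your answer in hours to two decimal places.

11.00 hours

Fri: 8:46 AM–12:54 PM = 4 h 8 min − 45 min = 3 h 23 min → rounds to 3 h 20 min
Sat: 7:56 AM–3:50 PM = 7 h 54 min − 10 min = 7 h 44 min → rounds to 7 h 40 min
Total credited: 11 h 0 min.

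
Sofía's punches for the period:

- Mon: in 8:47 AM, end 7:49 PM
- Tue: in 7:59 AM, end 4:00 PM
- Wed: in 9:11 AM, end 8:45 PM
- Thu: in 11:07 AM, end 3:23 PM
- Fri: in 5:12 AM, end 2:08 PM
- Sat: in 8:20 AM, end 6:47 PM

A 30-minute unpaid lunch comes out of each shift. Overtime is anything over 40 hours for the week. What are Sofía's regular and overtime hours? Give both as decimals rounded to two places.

Mon: 8:47 AM–7:49 PM = 11 h 2 min; less 30 min break → 10 h 32 min
Tue: 7:59 AM–4:00 PM = 8 h 1 min; less 30 min break → 7 h 31 min
Wed: 9:11 AM–8:45 PM = 11 h 34 min; less 30 min break → 11 h 4 min
Thu: 11:07 AM–3:23 PM = 4 h 16 min; less 30 min break → 3 h 46 min
Fri: 5:12 AM–2:08 PM = 8 h 56 min; less 30 min break → 8 h 26 min
Sat: 8:20 AM–6:47 PM = 10 h 27 min; less 30 min break → 9 h 57 min
Total worked: 51 h 16 min = 51.27 h.
Threshold 40 h → overtime 11 h 16 min, regular 40 h 0 min.

Regular 40.00 hours, overtime 11.27 hours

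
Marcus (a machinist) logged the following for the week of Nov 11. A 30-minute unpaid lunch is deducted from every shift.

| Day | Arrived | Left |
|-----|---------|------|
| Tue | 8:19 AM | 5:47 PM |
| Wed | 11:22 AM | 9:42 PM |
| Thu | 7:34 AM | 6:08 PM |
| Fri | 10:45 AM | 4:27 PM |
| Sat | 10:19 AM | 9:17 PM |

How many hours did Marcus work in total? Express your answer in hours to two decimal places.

Tue: 8:19 AM–5:47 PM = 9 h 28 min; less 30 min break → 8 h 58 min
Wed: 11:22 AM–9:42 PM = 10 h 20 min; less 30 min break → 9 h 50 min
Thu: 7:34 AM–6:08 PM = 10 h 34 min; less 30 min break → 10 h 4 min
Fri: 10:45 AM–4:27 PM = 5 h 42 min; less 30 min break → 5 h 12 min
Sat: 10:19 AM–9:17 PM = 10 h 58 min; less 30 min break → 10 h 28 min
Total: 8 h 58 min + 9 h 50 min + 10 h 4 min + 5 h 12 min + 10 h 28 min = 44 h 32 min.

44.53 hours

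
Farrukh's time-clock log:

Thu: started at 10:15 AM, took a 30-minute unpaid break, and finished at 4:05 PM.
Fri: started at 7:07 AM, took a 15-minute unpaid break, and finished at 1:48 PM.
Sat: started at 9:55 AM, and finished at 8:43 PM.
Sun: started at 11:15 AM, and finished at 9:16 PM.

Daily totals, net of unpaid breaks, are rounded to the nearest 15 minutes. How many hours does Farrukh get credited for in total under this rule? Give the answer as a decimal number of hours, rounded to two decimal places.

32.50 hours

Thu: 10:15 AM–4:05 PM = 5 h 50 min − 30 min = 5 h 20 min → rounds to 5 h 15 min
Fri: 7:07 AM–1:48 PM = 6 h 41 min − 15 min = 6 h 26 min → rounds to 6 h 30 min
Sat: 9:55 AM–8:43 PM = 10 h 48 min → rounds to 10 h 45 min
Sun: 11:15 AM–9:16 PM = 10 h 1 min → rounds to 10 h 0 min
Total credited: 32 h 30 min.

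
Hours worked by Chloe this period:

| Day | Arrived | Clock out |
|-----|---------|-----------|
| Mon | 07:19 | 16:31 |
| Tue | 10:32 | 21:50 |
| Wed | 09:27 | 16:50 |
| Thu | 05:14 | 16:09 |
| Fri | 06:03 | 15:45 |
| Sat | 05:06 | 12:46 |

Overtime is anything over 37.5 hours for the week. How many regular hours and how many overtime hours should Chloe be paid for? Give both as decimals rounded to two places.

Mon: 07:19–16:31 = 9 h 12 min
Tue: 10:32–21:50 = 11 h 18 min
Wed: 09:27–16:50 = 7 h 23 min
Thu: 05:14–16:09 = 10 h 55 min
Fri: 06:03–15:45 = 9 h 42 min
Sat: 05:06–12:46 = 7 h 40 min
Total worked: 56 h 10 min = 56.17 h.
Threshold 37.5 h → overtime 18 h 40 min, regular 37 h 30 min.

Regular 37.50 hours, overtime 18.67 hours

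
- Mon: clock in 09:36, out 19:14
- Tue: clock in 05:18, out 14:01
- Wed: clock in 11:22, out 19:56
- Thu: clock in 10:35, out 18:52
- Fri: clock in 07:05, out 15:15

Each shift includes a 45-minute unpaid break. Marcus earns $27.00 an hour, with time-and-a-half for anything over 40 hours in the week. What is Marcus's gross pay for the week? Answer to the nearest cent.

Mon: 09:36–19:14 = 9 h 38 min; less 45 min break → 8 h 53 min
Tue: 05:18–14:01 = 8 h 43 min; less 45 min break → 7 h 58 min
Wed: 11:22–19:56 = 8 h 34 min; less 45 min break → 7 h 49 min
Thu: 10:35–18:52 = 8 h 17 min; less 45 min break → 7 h 32 min
Fri: 07:05–15:15 = 8 h 10 min; less 45 min break → 7 h 25 min
Total worked: 39 h 37 min = 2377 min.
Regular 39 h 37 min = 2377 min at $27.00/h; overtime 0 h 0 min = 0 min at $40.50/h.
Pay = (2377 × $27.00 + 0 × $40.50) ÷ 60 = $1069.65.

$1069.65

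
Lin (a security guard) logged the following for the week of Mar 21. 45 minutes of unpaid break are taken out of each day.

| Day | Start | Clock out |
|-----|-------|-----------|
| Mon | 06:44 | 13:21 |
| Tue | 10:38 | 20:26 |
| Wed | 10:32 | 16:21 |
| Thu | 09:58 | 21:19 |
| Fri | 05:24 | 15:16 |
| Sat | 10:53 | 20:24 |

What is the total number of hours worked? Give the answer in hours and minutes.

Mon: 06:44–13:21 = 6 h 37 min; less 45 min break → 5 h 52 min
Tue: 10:38–20:26 = 9 h 48 min; less 45 min break → 9 h 3 min
Wed: 10:32–16:21 = 5 h 49 min; less 45 min break → 5 h 4 min
Thu: 09:58–21:19 = 11 h 21 min; less 45 min break → 10 h 36 min
Fri: 05:24–15:16 = 9 h 52 min; less 45 min break → 9 h 7 min
Sat: 10:53–20:24 = 9 h 31 min; less 45 min break → 8 h 46 min
Total: 5 h 52 min + 9 h 3 min + 5 h 4 min + 10 h 36 min + 9 h 7 min + 8 h 46 min = 48 h 28 min.

48 h 28 min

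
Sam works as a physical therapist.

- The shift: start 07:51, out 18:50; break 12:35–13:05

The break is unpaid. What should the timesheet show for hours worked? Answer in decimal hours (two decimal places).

10.48 hours

The shift: 07:51–18:50 = 10 h 59 min; less 30 min break → 10 h 29 min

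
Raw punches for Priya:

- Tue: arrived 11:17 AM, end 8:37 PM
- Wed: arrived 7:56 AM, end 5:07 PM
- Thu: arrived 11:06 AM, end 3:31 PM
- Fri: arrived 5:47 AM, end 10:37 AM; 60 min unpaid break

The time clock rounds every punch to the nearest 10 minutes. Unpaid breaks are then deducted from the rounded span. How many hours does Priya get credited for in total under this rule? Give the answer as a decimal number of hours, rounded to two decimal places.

26.67 hours

Tue: in 11:17 AM→11:20 AM, out 8:37 PM→8:40 PM; 9 h 20 min
Wed: in 7:56 AM→8:00 AM, out 5:07 PM→5:10 PM; 9 h 10 min
Thu: in 11:06 AM→11:10 AM, out 3:31 PM→3:30 PM; 4 h 20 min
Fri: in 5:47 AM→5:50 AM, out 10:37 AM→10:40 AM; 4 h 50 min − 60 min = 3 h 50 min
Total credited: 26 h 40 min.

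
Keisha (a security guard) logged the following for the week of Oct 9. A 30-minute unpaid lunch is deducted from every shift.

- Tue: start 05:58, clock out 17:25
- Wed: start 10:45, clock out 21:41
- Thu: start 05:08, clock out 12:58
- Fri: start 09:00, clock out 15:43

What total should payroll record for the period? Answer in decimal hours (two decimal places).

Tue: 05:58–17:25 = 11 h 27 min; less 30 min break → 10 h 57 min
Wed: 10:45–21:41 = 10 h 56 min; less 30 min break → 10 h 26 min
Thu: 05:08–12:58 = 7 h 50 min; less 30 min break → 7 h 20 min
Fri: 09:00–15:43 = 6 h 43 min; less 30 min break → 6 h 13 min
Total: 10 h 57 min + 10 h 26 min + 7 h 20 min + 6 h 13 min = 34 h 56 min.

34.93 hours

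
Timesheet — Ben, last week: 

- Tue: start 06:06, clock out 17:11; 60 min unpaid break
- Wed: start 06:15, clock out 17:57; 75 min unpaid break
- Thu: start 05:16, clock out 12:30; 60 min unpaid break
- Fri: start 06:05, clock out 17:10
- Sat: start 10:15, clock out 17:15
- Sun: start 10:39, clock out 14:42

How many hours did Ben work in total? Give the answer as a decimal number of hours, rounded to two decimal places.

Tue: 06:06–17:11 = 11 h 5 min; less 60 min break → 10 h 5 min
Wed: 06:15–17:57 = 11 h 42 min; less 75 min break → 10 h 27 min
Thu: 05:16–12:30 = 7 h 14 min; less 60 min break → 6 h 14 min
Fri: 06:05–17:10 = 11 h 5 min
Sat: 10:15–17:15 = 7 h 0 min
Sun: 10:39–14:42 = 4 h 3 min
Total: 10 h 5 min + 10 h 27 min + 6 h 14 min + 11 h 5 min + 7 h 0 min + 4 h 3 min = 48 h 54 min.

48.90 hours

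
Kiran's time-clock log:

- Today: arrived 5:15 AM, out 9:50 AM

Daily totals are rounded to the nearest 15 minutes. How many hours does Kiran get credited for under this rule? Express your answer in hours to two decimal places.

4.50 hours

Today: 5:15 AM–9:50 AM = 4 h 35 min → rounds to 4 h 30 min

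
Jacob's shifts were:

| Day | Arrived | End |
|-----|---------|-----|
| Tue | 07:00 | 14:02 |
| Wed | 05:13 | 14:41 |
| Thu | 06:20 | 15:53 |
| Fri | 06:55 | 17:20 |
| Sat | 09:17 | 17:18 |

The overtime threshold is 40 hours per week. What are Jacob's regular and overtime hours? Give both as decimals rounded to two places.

Tue: 07:00–14:02 = 7 h 2 min
Wed: 05:13–14:41 = 9 h 28 min
Thu: 06:20–15:53 = 9 h 33 min
Fri: 06:55–17:20 = 10 h 25 min
Sat: 09:17–17:18 = 8 h 1 min
Total worked: 44 h 29 min = 44.48 h.
Threshold 40 h → overtime 4 h 29 min, regular 40 h 0 min.

Regular 40.00 hours, overtime 4.48 hours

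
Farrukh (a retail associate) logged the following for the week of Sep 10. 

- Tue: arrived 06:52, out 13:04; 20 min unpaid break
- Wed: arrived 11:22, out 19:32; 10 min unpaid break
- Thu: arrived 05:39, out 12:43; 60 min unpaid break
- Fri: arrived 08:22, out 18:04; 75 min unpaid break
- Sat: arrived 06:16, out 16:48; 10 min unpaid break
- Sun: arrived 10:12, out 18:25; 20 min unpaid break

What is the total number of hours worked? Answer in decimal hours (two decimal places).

Tue: 06:52–13:04 = 6 h 12 min; less 20 min break → 5 h 52 min
Wed: 11:22–19:32 = 8 h 10 min; less 10 min break → 8 h 0 min
Thu: 05:39–12:43 = 7 h 4 min; less 60 min break → 6 h 4 min
Fri: 08:22–18:04 = 9 h 42 min; less 75 min break → 8 h 27 min
Sat: 06:16–16:48 = 10 h 32 min; less 10 min break → 10 h 22 min
Sun: 10:12–18:25 = 8 h 13 min; less 20 min break → 7 h 53 min
Total: 5 h 52 min + 8 h 0 min + 6 h 4 min + 8 h 27 min + 10 h 22 min + 7 h 53 min = 46 h 38 min.

46.63 hours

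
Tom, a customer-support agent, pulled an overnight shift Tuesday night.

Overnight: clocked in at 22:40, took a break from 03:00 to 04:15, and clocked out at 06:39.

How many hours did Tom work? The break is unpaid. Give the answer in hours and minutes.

6 h 44 min

Overnight: 22:40 → midnight = 1 h 20 min; midnight → 06:39 = 6 h 39 min; span 7 h 59 min; less 75 min break → 6 h 44 min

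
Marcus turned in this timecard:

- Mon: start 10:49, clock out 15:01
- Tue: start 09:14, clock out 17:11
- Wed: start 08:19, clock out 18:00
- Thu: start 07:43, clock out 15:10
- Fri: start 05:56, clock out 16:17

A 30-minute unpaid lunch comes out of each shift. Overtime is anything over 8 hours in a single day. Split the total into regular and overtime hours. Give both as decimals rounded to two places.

Mon: 10:49–15:01 = 4 h 12 min; less 30 min break → 3 h 42 min
Tue: 09:14–17:11 = 7 h 57 min; less 30 min break → 7 h 27 min
Wed: 08:19–18:00 = 9 h 41 min; less 30 min break → 9 h 11 min
Thu: 07:43–15:10 = 7 h 27 min; less 30 min break → 6 h 57 min
Fri: 05:56–16:17 = 10 h 21 min; less 30 min break → 9 h 51 min
Mon reg 3 h 42 min / OT 0 h 0 min; Tue reg 7 h 27 min / OT 0 h 0 min; Wed reg 8 h 0 min / OT 1 h 11 min; Thu reg 6 h 57 min / OT 0 h 0 min; Fri reg 8 h 0 min / OT 1 h 51 min.
Totals: regular 34 h 6 min, overtime 3 h 2 min.

Regular 34.10 hours, overtime 3.03 hours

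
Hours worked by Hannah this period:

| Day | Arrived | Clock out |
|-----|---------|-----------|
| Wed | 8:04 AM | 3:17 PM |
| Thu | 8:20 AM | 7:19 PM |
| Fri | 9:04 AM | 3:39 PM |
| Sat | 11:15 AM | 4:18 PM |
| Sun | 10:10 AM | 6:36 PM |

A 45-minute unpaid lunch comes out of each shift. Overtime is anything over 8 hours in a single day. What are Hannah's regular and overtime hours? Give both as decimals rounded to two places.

Regular 32.28 hours, overtime 2.23 hours

Wed: 8:04 AM–3:17 PM = 7 h 13 min; less 45 min break → 6 h 28 min
Thu: 8:20 AM–7:19 PM = 10 h 59 min; less 45 min break → 10 h 14 min
Fri: 9:04 AM–3:39 PM = 6 h 35 min; less 45 min break → 5 h 50 min
Sat: 11:15 AM–4:18 PM = 5 h 3 min; less 45 min break → 4 h 18 min
Sun: 10:10 AM–6:36 PM = 8 h 26 min; less 45 min break → 7 h 41 min
Wed reg 6 h 28 min / OT 0 h 0 min; Thu reg 8 h 0 min / OT 2 h 14 min; Fri reg 5 h 50 min / OT 0 h 0 min; Sat reg 4 h 18 min / OT 0 h 0 min; Sun reg 7 h 41 min / OT 0 h 0 min.
Totals: regular 32 h 17 min, overtime 2 h 14 min.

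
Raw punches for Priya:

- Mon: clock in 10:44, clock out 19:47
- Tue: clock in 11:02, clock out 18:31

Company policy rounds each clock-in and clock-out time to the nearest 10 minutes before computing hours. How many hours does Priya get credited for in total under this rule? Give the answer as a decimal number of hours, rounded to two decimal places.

Mon: in 10:44→10:40, out 19:47→19:50; 9 h 10 min
Tue: in 11:02→11:00, out 18:31→18:30; 7 h 30 min
Total credited: 16 h 40 min.

16.67 hours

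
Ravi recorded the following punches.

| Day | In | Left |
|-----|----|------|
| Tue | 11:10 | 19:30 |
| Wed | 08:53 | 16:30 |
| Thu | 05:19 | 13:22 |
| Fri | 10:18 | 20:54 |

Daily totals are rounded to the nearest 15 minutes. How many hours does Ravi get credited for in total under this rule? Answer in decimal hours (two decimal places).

34.25 hours

Tue: 11:10–19:30 = 8 h 20 min → rounds to 8 h 15 min
Wed: 08:53–16:30 = 7 h 37 min → rounds to 7 h 30 min
Thu: 05:19–13:22 = 8 h 3 min → rounds to 8 h 0 min
Fri: 10:18–20:54 = 10 h 36 min → rounds to 10 h 30 min
Total credited: 34 h 15 min.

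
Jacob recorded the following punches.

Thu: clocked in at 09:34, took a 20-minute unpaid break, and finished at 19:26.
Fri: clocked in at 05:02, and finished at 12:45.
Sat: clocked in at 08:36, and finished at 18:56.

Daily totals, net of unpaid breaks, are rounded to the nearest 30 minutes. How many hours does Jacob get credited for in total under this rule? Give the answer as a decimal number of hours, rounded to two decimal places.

Thu: 09:34–19:26 = 9 h 52 min − 20 min = 9 h 32 min → rounds to 9 h 30 min
Fri: 05:02–12:45 = 7 h 43 min → rounds to 7 h 30 min
Sat: 08:36–18:56 = 10 h 20 min → rounds to 10 h 30 min
Total credited: 27 h 30 min.

27.50 hours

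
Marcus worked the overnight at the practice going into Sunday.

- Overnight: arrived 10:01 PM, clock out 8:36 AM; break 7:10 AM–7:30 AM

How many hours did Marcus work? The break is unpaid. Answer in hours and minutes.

10 h 15 min

Overnight: 10:01 PM → midnight = 1 h 59 min; midnight → 8:36 AM = 8 h 36 min; span 10 h 35 min; less 20 min break → 10 h 15 min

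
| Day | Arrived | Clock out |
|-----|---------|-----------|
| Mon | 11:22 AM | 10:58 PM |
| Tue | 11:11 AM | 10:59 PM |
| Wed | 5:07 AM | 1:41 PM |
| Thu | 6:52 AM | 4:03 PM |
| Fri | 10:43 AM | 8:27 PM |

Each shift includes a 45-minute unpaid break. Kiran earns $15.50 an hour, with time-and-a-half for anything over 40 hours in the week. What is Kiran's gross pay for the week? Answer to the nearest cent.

$785.85

Mon: 11:22 AM–10:58 PM = 11 h 36 min; less 45 min break → 10 h 51 min
Tue: 11:11 AM–10:59 PM = 11 h 48 min; less 45 min break → 11 h 3 min
Wed: 5:07 AM–1:41 PM = 8 h 34 min; less 45 min break → 7 h 49 min
Thu: 6:52 AM–4:03 PM = 9 h 11 min; less 45 min break → 8 h 26 min
Fri: 10:43 AM–8:27 PM = 9 h 44 min; less 45 min break → 8 h 59 min
Total worked: 47 h 8 min = 2828 min.
Regular 40 h 0 min = 2400 min at $15.50/h; overtime 7 h 8 min = 428 min at $23.25/h.
Pay = (2400 × $15.50 + 428 × $23.25) ÷ 60 = $785.85.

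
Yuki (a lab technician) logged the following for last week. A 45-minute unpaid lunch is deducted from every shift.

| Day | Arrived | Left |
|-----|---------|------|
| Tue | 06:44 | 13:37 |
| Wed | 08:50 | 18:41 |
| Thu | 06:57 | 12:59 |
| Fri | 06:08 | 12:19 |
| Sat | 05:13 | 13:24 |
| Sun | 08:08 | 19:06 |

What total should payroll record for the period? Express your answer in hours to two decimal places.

Tue: 06:44–13:37 = 6 h 53 min; less 45 min break → 6 h 8 min
Wed: 08:50–18:41 = 9 h 51 min; less 45 min break → 9 h 6 min
Thu: 06:57–12:59 = 6 h 2 min; less 45 min break → 5 h 17 min
Fri: 06:08–12:19 = 6 h 11 min; less 45 min break → 5 h 26 min
Sat: 05:13–13:24 = 8 h 11 min; less 45 min break → 7 h 26 min
Sun: 08:08–19:06 = 10 h 58 min; less 45 min break → 10 h 13 min
Total: 6 h 8 min + 9 h 6 min + 5 h 17 min + 5 h 26 min + 7 h 26 min + 10 h 13 min = 43 h 36 min.

43.60 hours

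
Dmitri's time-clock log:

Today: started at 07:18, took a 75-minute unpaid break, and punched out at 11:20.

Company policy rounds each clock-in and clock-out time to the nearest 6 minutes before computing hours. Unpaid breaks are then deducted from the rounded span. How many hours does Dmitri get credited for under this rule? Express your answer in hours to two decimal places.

2.75 hours

Today: in 07:18→07:18, out 11:20→11:18; 4 h 0 min − 75 min = 2 h 45 min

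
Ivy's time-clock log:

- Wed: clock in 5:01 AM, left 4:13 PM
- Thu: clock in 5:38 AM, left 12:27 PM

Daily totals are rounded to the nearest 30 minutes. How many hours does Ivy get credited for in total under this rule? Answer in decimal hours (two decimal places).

18.00 hours

Wed: 5:01 AM–4:13 PM = 11 h 12 min → rounds to 11 h 0 min
Thu: 5:38 AM–12:27 PM = 6 h 49 min → rounds to 7 h 0 min
Total credited: 18 h 0 min.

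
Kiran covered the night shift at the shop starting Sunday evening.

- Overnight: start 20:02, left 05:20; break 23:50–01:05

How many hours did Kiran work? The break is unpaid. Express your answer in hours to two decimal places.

8.05 hours

Overnight: 20:02 → midnight = 3 h 58 min; midnight → 05:20 = 5 h 20 min; span 9 h 18 min; less 75 min break → 8 h 3 min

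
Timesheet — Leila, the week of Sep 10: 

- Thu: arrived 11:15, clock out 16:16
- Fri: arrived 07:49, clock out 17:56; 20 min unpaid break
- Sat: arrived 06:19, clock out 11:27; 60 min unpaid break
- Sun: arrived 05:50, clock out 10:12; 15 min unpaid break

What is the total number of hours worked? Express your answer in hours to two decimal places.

Thu: 11:15–16:16 = 5 h 1 min
Fri: 07:49–17:56 = 10 h 7 min; less 20 min break → 9 h 47 min
Sat: 06:19–11:27 = 5 h 8 min; less 60 min break → 4 h 8 min
Sun: 05:50–10:12 = 4 h 22 min; less 15 min break → 4 h 7 min
Total: 5 h 1 min + 9 h 47 min + 4 h 8 min + 4 h 7 min = 23 h 3 min.

23.05 hours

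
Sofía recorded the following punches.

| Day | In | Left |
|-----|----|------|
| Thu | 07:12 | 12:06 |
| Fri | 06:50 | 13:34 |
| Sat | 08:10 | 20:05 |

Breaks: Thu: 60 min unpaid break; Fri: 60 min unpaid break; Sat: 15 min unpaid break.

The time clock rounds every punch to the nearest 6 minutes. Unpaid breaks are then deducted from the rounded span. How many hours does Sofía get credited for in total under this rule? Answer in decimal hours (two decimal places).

21.35 hours

Thu: in 07:12→07:12, out 12:06→12:06; 4 h 54 min − 60 min = 3 h 54 min
Fri: in 06:50→06:48, out 13:34→13:36; 6 h 48 min − 60 min = 5 h 48 min
Sat: in 08:10→08:12, out 20:05→20:06; 11 h 54 min − 15 min = 11 h 39 min
Total credited: 21 h 21 min.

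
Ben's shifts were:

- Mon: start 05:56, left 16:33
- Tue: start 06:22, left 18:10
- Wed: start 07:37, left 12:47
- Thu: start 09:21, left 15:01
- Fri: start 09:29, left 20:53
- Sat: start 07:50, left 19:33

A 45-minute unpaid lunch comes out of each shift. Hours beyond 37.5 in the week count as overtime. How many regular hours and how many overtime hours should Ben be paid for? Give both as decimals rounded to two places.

Mon: 05:56–16:33 = 10 h 37 min; less 45 min break → 9 h 52 min
Tue: 06:22–18:10 = 11 h 48 min; less 45 min break → 11 h 3 min
Wed: 07:37–12:47 = 5 h 10 min; less 45 min break → 4 h 25 min
Thu: 09:21–15:01 = 5 h 40 min; less 45 min break → 4 h 55 min
Fri: 09:29–20:53 = 11 h 24 min; less 45 min break → 10 h 39 min
Sat: 07:50–19:33 = 11 h 43 min; less 45 min break → 10 h 58 min
Total worked: 51 h 52 min = 51.87 h.
Threshold 37.5 h → overtime 14 h 22 min, regular 37 h 30 min.

Regular 37.50 hours, overtime 14.37 hours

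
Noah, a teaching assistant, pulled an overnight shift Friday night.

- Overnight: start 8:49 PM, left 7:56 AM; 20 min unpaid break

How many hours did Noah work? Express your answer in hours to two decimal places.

Overnight: 8:49 PM → midnight = 3 h 11 min; midnight → 7:56 AM = 7 h 56 min; span 11 h 7 min; less 20 min break → 10 h 47 min

10.78 hours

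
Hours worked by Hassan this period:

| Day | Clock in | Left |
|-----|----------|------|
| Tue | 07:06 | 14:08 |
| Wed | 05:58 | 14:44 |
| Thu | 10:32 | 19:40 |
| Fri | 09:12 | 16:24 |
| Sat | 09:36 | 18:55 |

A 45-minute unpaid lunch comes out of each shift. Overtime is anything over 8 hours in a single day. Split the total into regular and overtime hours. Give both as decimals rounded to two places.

Regular 36.73 hours, overtime 0.97 hours

Tue: 07:06–14:08 = 7 h 2 min; less 45 min break → 6 h 17 min
Wed: 05:58–14:44 = 8 h 46 min; less 45 min break → 8 h 1 min
Thu: 10:32–19:40 = 9 h 8 min; less 45 min break → 8 h 23 min
Fri: 09:12–16:24 = 7 h 12 min; less 45 min break → 6 h 27 min
Sat: 09:36–18:55 = 9 h 19 min; less 45 min break → 8 h 34 min
Tue reg 6 h 17 min / OT 0 h 0 min; Wed reg 8 h 0 min / OT 0 h 1 min; Thu reg 8 h 0 min / OT 0 h 23 min; Fri reg 6 h 27 min / OT 0 h 0 min; Sat reg 8 h 0 min / OT 0 h 34 min.
Totals: regular 36 h 44 min, overtime 0 h 58 min.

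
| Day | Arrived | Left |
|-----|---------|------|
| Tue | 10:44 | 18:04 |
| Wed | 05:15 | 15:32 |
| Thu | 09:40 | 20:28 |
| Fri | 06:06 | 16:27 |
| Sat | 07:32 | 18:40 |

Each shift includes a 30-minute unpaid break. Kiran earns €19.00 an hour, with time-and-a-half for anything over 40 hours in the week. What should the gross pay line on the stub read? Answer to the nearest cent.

€970.90

Tue: 10:44–18:04 = 7 h 20 min; less 30 min break → 6 h 50 min
Wed: 05:15–15:32 = 10 h 17 min; less 30 min break → 9 h 47 min
Thu: 09:40–20:28 = 10 h 48 min; less 30 min break → 10 h 18 min
Fri: 06:06–16:27 = 10 h 21 min; less 30 min break → 9 h 51 min
Sat: 07:32–18:40 = 11 h 8 min; less 30 min break → 10 h 38 min
Total worked: 47 h 24 min = 2844 min.
Regular 40 h 0 min = 2400 min at €19.00/h; overtime 7 h 24 min = 444 min at €28.50/h.
Pay = (2400 × €19.00 + 444 × €28.50) ÷ 60 = €970.90.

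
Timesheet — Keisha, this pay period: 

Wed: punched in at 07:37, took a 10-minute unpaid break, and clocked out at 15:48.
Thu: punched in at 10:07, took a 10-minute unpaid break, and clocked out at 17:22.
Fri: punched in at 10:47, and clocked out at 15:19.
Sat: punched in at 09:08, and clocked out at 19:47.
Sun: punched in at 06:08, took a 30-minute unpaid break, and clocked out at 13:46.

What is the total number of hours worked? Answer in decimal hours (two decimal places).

37.42 hours

Wed: 07:37–15:48 = 8 h 11 min; less 10 min break → 8 h 1 min
Thu: 10:07–17:22 = 7 h 15 min; less 10 min break → 7 h 5 min
Fri: 10:47–15:19 = 4 h 32 min
Sat: 09:08–19:47 = 10 h 39 min
Sun: 06:08–13:46 = 7 h 38 min; less 30 min break → 7 h 8 min
Total: 8 h 1 min + 7 h 5 min + 4 h 32 min + 10 h 39 min + 7 h 8 min = 37 h 25 min.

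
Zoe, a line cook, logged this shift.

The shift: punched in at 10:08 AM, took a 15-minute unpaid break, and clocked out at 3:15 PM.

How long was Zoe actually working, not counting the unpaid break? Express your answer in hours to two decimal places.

4.87 hours

The shift: 10:08 AM–3:15 PM = 5 h 7 min; less 15 min break → 4 h 52 min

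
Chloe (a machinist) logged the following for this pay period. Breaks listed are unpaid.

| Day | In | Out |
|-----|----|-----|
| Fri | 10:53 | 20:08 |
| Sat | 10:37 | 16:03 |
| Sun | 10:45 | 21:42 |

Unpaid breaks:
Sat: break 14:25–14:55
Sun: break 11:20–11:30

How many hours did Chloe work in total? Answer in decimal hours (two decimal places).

24.97 hours

Fri: 10:53–20:08 = 9 h 15 min
Sat: 10:37–16:03 = 5 h 26 min; less 30 min break → 4 h 56 min
Sun: 10:45–21:42 = 10 h 57 min; less 10 min break → 10 h 47 min
Total: 9 h 15 min + 4 h 56 min + 10 h 47 min = 24 h 58 min.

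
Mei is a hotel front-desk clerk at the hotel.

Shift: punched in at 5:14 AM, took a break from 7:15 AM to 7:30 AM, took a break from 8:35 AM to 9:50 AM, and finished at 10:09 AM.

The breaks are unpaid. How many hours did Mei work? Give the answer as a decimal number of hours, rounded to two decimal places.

Shift: 5:14 AM–10:09 AM = 4 h 55 min; less 90 min break → 3 h 25 min

3.42 hours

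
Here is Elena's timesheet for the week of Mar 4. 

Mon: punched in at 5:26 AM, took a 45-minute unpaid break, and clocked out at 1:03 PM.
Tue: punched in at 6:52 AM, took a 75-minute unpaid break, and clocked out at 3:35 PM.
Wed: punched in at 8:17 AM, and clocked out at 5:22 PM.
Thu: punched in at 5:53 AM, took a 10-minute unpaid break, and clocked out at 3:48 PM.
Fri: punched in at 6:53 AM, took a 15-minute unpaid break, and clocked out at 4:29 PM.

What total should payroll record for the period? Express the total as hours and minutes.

Mon: 5:26 AM–1:03 PM = 7 h 37 min; less 45 min break → 6 h 52 min
Tue: 6:52 AM–3:35 PM = 8 h 43 min; less 75 min break → 7 h 28 min
Wed: 8:17 AM–5:22 PM = 9 h 5 min
Thu: 5:53 AM–3:48 PM = 9 h 55 min; less 10 min break → 9 h 45 min
Fri: 6:53 AM–4:29 PM = 9 h 36 min; less 15 min break → 9 h 21 min
Total: 6 h 52 min + 7 h 28 min + 9 h 5 min + 9 h 45 min + 9 h 21 min = 42 h 31 min.

42 h 31 min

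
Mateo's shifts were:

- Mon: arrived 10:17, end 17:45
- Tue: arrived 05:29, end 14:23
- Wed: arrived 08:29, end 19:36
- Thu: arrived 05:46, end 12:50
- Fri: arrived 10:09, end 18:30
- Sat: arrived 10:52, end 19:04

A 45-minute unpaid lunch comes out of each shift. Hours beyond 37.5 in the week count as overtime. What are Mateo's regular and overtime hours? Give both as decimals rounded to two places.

Mon: 10:17–17:45 = 7 h 28 min; less 45 min break → 6 h 43 min
Tue: 05:29–14:23 = 8 h 54 min; less 45 min break → 8 h 9 min
Wed: 08:29–19:36 = 11 h 7 min; less 45 min break → 10 h 22 min
Thu: 05:46–12:50 = 7 h 4 min; less 45 min break → 6 h 19 min
Fri: 10:09–18:30 = 8 h 21 min; less 45 min break → 7 h 36 min
Sat: 10:52–19:04 = 8 h 12 min; less 45 min break → 7 h 27 min
Total worked: 46 h 36 min = 46.60 h.
Threshold 37.5 h → overtime 9 h 6 min, regular 37 h 30 min.

Regular 37.50 hours, overtime 9.10 hours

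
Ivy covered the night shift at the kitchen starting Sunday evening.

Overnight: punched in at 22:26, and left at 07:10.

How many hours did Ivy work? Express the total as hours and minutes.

Overnight: 22:26 → midnight = 1 h 34 min; midnight → 07:10 = 7 h 10 min; span 8 h 44 min

8 h 44 min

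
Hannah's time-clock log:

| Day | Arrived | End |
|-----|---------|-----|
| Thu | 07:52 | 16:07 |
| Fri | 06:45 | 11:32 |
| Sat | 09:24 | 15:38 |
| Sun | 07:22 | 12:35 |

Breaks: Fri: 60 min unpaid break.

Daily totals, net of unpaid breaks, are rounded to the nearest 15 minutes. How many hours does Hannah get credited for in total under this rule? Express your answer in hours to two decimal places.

Thu: 07:52–16:07 = 8 h 15 min → rounds to 8 h 15 min
Fri: 06:45–11:32 = 4 h 47 min − 60 min = 3 h 47 min → rounds to 3 h 45 min
Sat: 09:24–15:38 = 6 h 14 min → rounds to 6 h 15 min
Sun: 07:22–12:35 = 5 h 13 min → rounds to 5 h 15 min
Total credited: 23 h 30 min.

23.50 hours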